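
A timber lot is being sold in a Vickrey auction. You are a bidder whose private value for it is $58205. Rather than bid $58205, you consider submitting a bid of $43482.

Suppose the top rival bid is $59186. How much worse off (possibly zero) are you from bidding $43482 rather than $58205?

$0

Bidding your value $58205: you lose (since $58205 < $59186). Payoff $0.
Bidding $43482: you lose. Payoff $0.
Difference = $0 − $0 = $0; both bids lead to the same outcome because the competing bid is above both your value and your alternative bid.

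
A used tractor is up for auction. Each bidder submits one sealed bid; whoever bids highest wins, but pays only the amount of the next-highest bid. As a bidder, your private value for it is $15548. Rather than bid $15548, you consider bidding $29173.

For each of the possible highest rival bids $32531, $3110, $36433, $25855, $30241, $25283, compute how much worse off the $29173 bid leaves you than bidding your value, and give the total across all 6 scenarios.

The deviation costs you only when the competing bid falls strictly between $15548 and $29173; elsewhere both bids give the same outcome.
$32531: outcomes coincide → loss $0.
$3110: outcomes coincide → loss $0.
$36433: outcomes coincide → loss $0.
$25855: truthful payoff $0, deviation payoff −$10307 → loss $10307.
$30241: outcomes coincide → loss $0.
$25283: truthful payoff $0, deviation payoff −$9735 → loss $9735.
Total loss = $10307 + $9735 = $20042.

$20042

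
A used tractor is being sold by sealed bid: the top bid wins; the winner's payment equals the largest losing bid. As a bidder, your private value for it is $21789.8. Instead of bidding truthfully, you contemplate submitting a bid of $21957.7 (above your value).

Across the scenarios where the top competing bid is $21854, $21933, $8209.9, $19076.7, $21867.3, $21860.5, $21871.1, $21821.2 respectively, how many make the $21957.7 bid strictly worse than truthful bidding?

6

The deviation hurts exactly when the highest competing bid lies strictly between $21789.8 and $21957.7 — overbidding then wins at a price above your value.
$21854: inside the interval → strictly worse (loss $64.2).
$21933: inside the interval → strictly worse (loss $143.2).
$8209.9: below both → same outcome either way.
$19076.7: below both → same outcome either way.
$21867.3: inside the interval → strictly worse (loss $77.5).
$21860.5: inside the interval → strictly worse (loss $70.7).
$21871.1: inside the interval → strictly worse (loss $81.3).
$21821.2: inside the interval → strictly worse (loss $31.4).
Count: 6.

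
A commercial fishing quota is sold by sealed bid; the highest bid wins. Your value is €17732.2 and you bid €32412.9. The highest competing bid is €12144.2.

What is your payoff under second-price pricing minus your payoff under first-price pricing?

€20268.7

You have the highest bid, so you win under either rule.
Second-price: pay €12144.2 → payoff €5588.
First-price: pay your own bid €32412.9 → payoff −€14680.7.
Difference = €5588 − (−€14680.7) = €20268.7.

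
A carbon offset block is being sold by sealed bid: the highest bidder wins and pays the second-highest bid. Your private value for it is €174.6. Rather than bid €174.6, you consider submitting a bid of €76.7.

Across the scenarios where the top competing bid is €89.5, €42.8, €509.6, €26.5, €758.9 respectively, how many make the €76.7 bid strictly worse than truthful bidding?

1

The deviation hurts exactly when the highest competing bid lies strictly between €76.7 and €174.6 — underbidding then forfeits a profitable win.
€89.5: inside the interval → strictly worse (loss €85.1).
€42.8: below both → same outcome either way.
€509.6: above both → same outcome either way.
€26.5: below both → same outcome either way.
€758.9: above both → same outcome either way.
Count: 1.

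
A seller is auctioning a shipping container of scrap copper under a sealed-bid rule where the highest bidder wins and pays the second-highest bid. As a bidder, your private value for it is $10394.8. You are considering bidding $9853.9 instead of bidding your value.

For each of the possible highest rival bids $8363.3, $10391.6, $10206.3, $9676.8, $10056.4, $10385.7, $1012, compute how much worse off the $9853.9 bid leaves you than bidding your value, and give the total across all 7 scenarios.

$539.2

The deviation costs you only when the competing bid falls strictly between $9853.9 and $10394.8; elsewhere both bids give the same outcome.
$8363.3: outcomes coincide → loss $0.
$10391.6: truthful payoff $3.2, deviation payoff $0 → loss $3.2.
$10206.3: truthful payoff $188.5, deviation payoff $0 → loss $188.5.
$9676.8: outcomes coincide → loss $0.
$10056.4: truthful payoff $338.4, deviation payoff $0 → loss $338.4.
$10385.7: truthful payoff $9.1, deviation payoff $0 → loss $9.1.
$1012: outcomes coincide → loss $0.
Total loss = $3.2 + $188.5 + $338.4 + $9.1 = $539.2.
In a second-price auction your bid sets only whether you win, not what you pay, so bidding your true value is weakly dominant.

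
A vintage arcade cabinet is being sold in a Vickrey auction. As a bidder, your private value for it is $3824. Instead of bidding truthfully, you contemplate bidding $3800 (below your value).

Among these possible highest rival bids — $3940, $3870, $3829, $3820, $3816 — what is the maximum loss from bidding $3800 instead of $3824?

$8

$3940: same outcome either way → loss $0.
$3870: same outcome either way → loss $0.
$3829: same outcome either way → loss $0.
$3820: truthful gives $4, deviation gives $0 → loss $4.
$3816: truthful gives $8, deviation gives $0 → loss $8.
Maximum loss: $8.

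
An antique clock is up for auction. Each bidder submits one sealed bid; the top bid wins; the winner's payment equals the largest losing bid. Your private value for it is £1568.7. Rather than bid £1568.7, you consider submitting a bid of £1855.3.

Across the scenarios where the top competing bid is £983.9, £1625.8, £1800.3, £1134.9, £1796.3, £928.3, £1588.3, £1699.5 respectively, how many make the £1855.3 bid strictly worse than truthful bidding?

The deviation hurts exactly when the highest competing bid lies strictly between £1568.7 and £1855.3 — overbidding then wins at a price above your value.
£983.9: below both → same outcome either way.
£1625.8: inside the interval → strictly worse (loss £57.1).
£1800.3: inside the interval → strictly worse (loss £231.6).
£1134.9: below both → same outcome either way.
£1796.3: inside the interval → strictly worse (loss £227.6).
£928.3: below both → same outcome either way.
£1588.3: inside the interval → strictly worse (loss £19.6).
£1699.5: inside the interval → strictly worse (loss £130.8).
Count: 5.

5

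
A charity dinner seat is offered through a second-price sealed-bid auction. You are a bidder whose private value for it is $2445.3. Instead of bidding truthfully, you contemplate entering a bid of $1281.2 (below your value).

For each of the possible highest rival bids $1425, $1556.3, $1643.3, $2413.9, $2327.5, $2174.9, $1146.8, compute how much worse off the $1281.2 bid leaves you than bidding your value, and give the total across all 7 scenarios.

The deviation costs you only when the competing bid falls strictly between $1281.2 and $2445.3; elsewhere both bids give the same outcome.
$1425: truthful payoff $1020.3, deviation payoff $0 → loss $1020.3.
$1556.3: truthful payoff $889, deviation payoff $0 → loss $889.
$1643.3: truthful payoff $802, deviation payoff $0 → loss $802.
$2413.9: truthful payoff $31.4, deviation payoff $0 → loss $31.4.
$2327.5: truthful payoff $117.8, deviation payoff $0 → loss $117.8.
$2174.9: truthful payoff $270.4, deviation payoff $0 → loss $270.4.
$1146.8: outcomes coincide → loss $0.
Total loss = $1020.3 + $889 + $802 + $31.4 + $117.8 + $270.4 = $3130.9.
Truthful bidding weakly dominates here: raising your bid can only win items priced above your value, and lowering it can only forfeit items priced below.

$3130.9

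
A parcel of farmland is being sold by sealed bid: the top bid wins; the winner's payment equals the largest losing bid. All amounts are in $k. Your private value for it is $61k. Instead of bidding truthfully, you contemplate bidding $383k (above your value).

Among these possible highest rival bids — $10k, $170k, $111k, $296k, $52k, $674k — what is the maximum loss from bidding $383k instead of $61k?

$10k: same outcome either way → loss $0k.
$170k: truthful gives $0k, deviation gives −$109k → loss $109k.
$111k: truthful gives $0k, deviation gives −$50k → loss $50k.
$296k: truthful gives $0k, deviation gives −$235k → loss $235k.
$52k: same outcome either way → loss $0k.
$674k: same outcome either way → loss $0k.
Maximum loss: $235k.

$235k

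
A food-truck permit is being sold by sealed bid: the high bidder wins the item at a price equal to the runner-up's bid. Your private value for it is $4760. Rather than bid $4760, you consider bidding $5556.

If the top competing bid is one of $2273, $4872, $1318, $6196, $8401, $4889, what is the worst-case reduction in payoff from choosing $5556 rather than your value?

$129

$2273: same outcome either way → loss $0.
$4872: truthful gives $0, deviation gives −$112 → loss $112.
$1318: same outcome either way → loss $0.
$6196: same outcome either way → loss $0.
$8401: same outcome either way → loss $0.
$4889: truthful gives $0, deviation gives −$129 → loss $129.
Maximum loss: $129.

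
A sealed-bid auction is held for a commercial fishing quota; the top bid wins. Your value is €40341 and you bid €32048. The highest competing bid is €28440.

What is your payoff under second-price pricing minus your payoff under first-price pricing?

€3608

You have the highest bid, so you win under either rule.
Second-price: pay €28440 → payoff €11901.
First-price: pay your own bid €32048 → payoff €8293.
Difference = €11901 − (€8293) = €3608.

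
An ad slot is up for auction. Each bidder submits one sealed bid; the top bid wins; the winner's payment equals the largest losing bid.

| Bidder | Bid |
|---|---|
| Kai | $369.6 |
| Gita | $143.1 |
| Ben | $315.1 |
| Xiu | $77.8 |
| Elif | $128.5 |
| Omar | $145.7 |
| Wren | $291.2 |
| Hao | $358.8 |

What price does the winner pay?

$358.8

Highest bid: Kai at $369.6, so Kai wins.
Second-highest bid: Hao at $358.8 — that is the price the winner pays.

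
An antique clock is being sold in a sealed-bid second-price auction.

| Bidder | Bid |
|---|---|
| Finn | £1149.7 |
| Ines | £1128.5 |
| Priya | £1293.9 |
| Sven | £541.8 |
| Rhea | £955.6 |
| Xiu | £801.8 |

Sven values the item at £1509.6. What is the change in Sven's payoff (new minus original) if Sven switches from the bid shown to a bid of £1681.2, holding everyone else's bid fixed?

The highest bid among the other bidders is £1293.9; Sven's bid doesn't change that.
Original bid £541.8: Sven is not highest (top rival bid is £1293.9); payoff £0.
Alternative bid £1681.2: Sven is highest, pays the top rival bid £1293.9; payoff £1509.6 − £1293.9 = £215.7.
Change in payoff = £215.7 − (£0) = £215.7.

£215.7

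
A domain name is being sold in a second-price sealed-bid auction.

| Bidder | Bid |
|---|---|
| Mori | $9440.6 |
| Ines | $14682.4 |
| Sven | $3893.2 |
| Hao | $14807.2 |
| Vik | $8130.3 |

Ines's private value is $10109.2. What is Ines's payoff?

Highest bid: Hao at $14807.2, so Hao wins.
Second-highest bid: Ines at $14682.4 — that is the price the winner pays.
Ines did not win, so Ines pays nothing and receives nothing: payoff $0.

$0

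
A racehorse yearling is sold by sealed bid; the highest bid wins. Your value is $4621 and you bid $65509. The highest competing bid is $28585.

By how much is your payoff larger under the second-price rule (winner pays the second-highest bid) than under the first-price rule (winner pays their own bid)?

You have the highest bid, so you win under either rule.
Second-price: pay $28585 → payoff −$23964.
First-price: pay your own bid $65509 → payoff −$60888.
Difference = −$23964 − (−$60888) = $36924.

$36924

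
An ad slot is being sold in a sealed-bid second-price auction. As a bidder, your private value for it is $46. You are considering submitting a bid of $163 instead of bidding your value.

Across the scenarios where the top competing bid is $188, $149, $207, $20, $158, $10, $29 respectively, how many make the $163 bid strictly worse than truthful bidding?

2

The deviation hurts exactly when the highest competing bid lies strictly between $46 and $163 — overbidding then wins at a price above your value.
$188: above both → same outcome either way.
$149: inside the interval → strictly worse (loss $103).
$207: above both → same outcome either way.
$20: below both → same outcome either way.
$158: inside the interval → strictly worse (loss $112).
$10: below both → same outcome either way.
$29: below both → same outcome either way.
Count: 2.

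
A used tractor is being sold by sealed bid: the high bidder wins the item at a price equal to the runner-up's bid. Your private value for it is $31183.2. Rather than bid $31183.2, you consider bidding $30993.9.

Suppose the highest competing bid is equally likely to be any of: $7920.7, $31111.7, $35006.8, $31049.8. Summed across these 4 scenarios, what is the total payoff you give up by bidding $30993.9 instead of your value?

The deviation costs you only when the competing bid falls strictly between $30993.9 and $31183.2; elsewhere both bids give the same outcome.
$7920.7: outcomes coincide → loss $0.
$31111.7: truthful payoff $71.5, deviation payoff $0 → loss $71.5.
$35006.8: outcomes coincide → loss $0.
$31049.8: truthful payoff $133.4, deviation payoff $0 → loss $133.4.
Total loss = $71.5 + $133.4 = $204.9.

$204.9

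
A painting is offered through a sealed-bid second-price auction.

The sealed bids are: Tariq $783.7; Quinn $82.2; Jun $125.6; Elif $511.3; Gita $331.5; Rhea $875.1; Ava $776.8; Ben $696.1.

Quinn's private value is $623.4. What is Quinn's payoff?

$0

Highest bid: Rhea at $875.1, so Rhea wins.
Second-highest bid: Tariq at $783.7 — that is the price the winner pays.
Quinn did not win, so Quinn pays nothing and receives nothing: payoff $0.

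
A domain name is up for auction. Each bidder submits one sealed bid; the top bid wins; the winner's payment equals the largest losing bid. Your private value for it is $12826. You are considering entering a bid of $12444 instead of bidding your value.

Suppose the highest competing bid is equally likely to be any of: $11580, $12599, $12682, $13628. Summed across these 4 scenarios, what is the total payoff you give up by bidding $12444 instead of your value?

$371

The deviation costs you only when the competing bid falls strictly between $12444 and $12826; elsewhere both bids give the same outcome.
$11580: outcomes coincide → loss $0.
$12599: truthful payoff $227, deviation payoff $0 → loss $227.
$12682: truthful payoff $144, deviation payoff $0 → loss $144.
$13628: outcomes coincide → loss $0.
Total loss = $227 + $144 = $371.
Truthful bidding weakly dominates here: raising your bid can only win items priced above your value, and lowering it can only forfeit items priced below.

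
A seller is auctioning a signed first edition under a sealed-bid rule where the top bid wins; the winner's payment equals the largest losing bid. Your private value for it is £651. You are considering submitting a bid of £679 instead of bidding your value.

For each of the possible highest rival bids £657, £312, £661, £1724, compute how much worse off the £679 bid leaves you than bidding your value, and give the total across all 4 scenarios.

£16

The deviation costs you only when the competing bid falls strictly between £651 and £679; elsewhere both bids give the same outcome.
£657: truthful payoff £0, deviation payoff −£6 → loss £6.
£312: outcomes coincide → loss £0.
£661: truthful payoff £0, deviation payoff −£10 → loss £10.
£1724: outcomes coincide → loss £0.
Total loss = £6 + £10 = £16.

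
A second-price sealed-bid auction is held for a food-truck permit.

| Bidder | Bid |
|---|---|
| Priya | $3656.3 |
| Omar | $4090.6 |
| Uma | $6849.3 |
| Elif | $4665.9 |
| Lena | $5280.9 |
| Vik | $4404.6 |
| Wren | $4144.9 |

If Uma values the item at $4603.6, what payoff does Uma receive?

Highest bid: Uma at $6849.3, so Uma wins.
Second-highest bid: Lena at $5280.9 — that is the price the winner pays.
Uma's payoff = value − price = $4603.6 − $5280.9 = −$677.3.

−$677.3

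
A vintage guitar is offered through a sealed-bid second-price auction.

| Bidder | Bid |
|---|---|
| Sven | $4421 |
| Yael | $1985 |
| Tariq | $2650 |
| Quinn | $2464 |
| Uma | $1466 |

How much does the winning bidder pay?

$2650

Highest bid: Sven at $4421, so Sven wins.
Second-highest bid: Tariq at $2650 — that is the price the winner pays.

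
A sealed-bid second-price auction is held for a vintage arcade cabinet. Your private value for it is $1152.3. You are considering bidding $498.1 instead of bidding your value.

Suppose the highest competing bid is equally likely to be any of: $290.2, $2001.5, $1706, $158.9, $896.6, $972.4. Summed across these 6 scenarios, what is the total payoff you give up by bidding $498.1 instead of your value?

$435.6

The deviation costs you only when the competing bid falls strictly between $498.1 and $1152.3; elsewhere both bids give the same outcome.
$290.2: outcomes coincide → loss $0.
$2001.5: outcomes coincide → loss $0.
$1706: outcomes coincide → loss $0.
$158.9: outcomes coincide → loss $0.
$896.6: truthful payoff $255.7, deviation payoff $0 → loss $255.7.
$972.4: truthful payoff $179.9, deviation payoff $0 → loss $179.9.
Total loss = $255.7 + $179.9 = $435.6.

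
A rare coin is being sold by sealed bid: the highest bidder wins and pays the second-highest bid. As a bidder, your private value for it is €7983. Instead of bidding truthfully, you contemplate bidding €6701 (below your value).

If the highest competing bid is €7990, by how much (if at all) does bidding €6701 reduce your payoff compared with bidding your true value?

€0

Bidding your value €7983: you lose (since €7983 < €7990). Payoff €0.
Bidding €6701: you lose. Payoff €0.
Difference = €0 − €0 = €0; both bids lead to the same outcome because the competing bid is above both your value and your alternative bid.
Because the price is fixed by the runner-up's bid, deviating from your value can only change a good outcome into a bad one — never the reverse.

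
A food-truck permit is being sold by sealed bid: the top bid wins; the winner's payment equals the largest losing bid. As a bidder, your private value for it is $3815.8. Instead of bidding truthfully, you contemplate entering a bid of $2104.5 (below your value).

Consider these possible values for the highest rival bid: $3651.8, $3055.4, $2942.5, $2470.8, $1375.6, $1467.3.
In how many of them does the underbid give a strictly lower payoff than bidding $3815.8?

The deviation hurts exactly when the highest competing bid lies strictly between $2104.5 and $3815.8 — underbidding then forfeits a profitable win.
$3651.8: inside the interval → strictly worse (loss $164).
$3055.4: inside the interval → strictly worse (loss $760.4).
$2942.5: inside the interval → strictly worse (loss $873.3).
$2470.8: inside the interval → strictly worse (loss $1345).
$1375.6: below both → same outcome either way.
$1467.3: below both → same outcome either way.
Count: 4.

4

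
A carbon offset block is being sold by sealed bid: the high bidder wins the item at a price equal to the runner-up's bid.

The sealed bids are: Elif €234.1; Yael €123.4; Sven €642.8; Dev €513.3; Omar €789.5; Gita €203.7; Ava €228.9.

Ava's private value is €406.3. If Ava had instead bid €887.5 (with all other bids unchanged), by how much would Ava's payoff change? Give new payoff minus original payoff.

−€383.2

The highest bid among the other bidders is €789.5; Ava's bid doesn't change that.
Original bid €228.9: Ava is not highest (top rival bid is €789.5); payoff €0.
Alternative bid €887.5: Ava is highest, pays the top rival bid €789.5; payoff €406.3 − €789.5 = −€383.2.
Change in payoff = −€383.2 − (€0) = −€383.2.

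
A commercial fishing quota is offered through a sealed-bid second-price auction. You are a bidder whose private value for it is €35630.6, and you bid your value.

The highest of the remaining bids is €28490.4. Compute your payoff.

€7140.2

Your bid €35630.6 exceeds the highest competing bid €28490.4, so you win.
In a second-price auction the winner pays the second-highest bid, €28490.4.
Payoff = value − price = €35630.6 − €28490.4 = €7140.2.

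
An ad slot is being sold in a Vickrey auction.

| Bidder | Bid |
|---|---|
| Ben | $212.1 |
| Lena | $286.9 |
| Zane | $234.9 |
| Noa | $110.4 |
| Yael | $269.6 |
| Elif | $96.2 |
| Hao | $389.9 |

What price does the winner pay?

$286.9

Highest bid: Hao at $389.9, so Hao wins.
Second-highest bid: Lena at $286.9 — that is the price the winner pays.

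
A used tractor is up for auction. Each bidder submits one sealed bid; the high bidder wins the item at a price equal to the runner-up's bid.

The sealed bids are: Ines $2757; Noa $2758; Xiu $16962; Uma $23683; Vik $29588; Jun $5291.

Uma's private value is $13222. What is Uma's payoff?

$0

Highest bid: Vik at $29588, so Vik wins.
Second-highest bid: Uma at $23683 — that is the price the winner pays.
Uma did not win, so Uma pays nothing and receives nothing: payoff $0.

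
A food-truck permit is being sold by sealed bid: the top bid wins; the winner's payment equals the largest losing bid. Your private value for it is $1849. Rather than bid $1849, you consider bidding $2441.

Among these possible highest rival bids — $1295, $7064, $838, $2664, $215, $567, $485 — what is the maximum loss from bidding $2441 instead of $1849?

$0

$1295: same outcome either way → loss $0.
$7064: same outcome either way → loss $0.
$838: same outcome either way → loss $0.
$2664: same outcome either way → loss $0.
$215: same outcome either way → loss $0.
$567: same outcome either way → loss $0.
$485: same outcome either way → loss $0.
Maximum loss: $0.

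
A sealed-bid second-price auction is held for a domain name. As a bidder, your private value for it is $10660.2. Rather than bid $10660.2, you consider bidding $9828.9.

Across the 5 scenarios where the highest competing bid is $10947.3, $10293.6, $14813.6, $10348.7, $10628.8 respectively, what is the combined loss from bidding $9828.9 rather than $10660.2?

The deviation costs you only when the competing bid falls strictly between $9828.9 and $10660.2; elsewhere both bids give the same outcome.
$10947.3: outcomes coincide → loss $0.
$10293.6: truthful payoff $366.6, deviation payoff $0 → loss $366.6.
$14813.6: outcomes coincide → loss $0.
$10348.7: truthful payoff $311.5, deviation payoff $0 → loss $311.5.
$10628.8: truthful payoff $31.4, deviation payoff $0 → loss $31.4.
Total loss = $366.6 + $311.5 + $31.4 = $709.5.

$709.5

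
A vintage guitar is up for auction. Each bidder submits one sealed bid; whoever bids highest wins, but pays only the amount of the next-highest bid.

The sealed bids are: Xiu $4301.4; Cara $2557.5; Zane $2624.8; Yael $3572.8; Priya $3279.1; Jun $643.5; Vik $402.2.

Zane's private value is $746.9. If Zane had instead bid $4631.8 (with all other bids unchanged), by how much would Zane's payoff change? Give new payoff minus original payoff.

−$3554.5

The highest bid among the other bidders is $4301.4; Zane's bid doesn't change that.
Original bid $2624.8: Zane is not highest (top rival bid is $4301.4); payoff $0.
Alternative bid $4631.8: Zane is highest, pays the top rival bid $4301.4; payoff $746.9 − $4301.4 = −$3554.5.
Change in payoff = −$3554.5 − ($0) = −$3554.5.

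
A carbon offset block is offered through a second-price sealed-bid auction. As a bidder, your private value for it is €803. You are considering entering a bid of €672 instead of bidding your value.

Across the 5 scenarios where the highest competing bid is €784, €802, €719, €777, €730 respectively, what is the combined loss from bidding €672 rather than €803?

The deviation costs you only when the competing bid falls strictly between €672 and €803; elsewhere both bids give the same outcome.
€784: truthful payoff €19, deviation payoff €0 → loss €19.
€802: truthful payoff €1, deviation payoff €0 → loss €1.
€719: truthful payoff €84, deviation payoff €0 → loss €84.
€777: truthful payoff €26, deviation payoff €0 → loss €26.
€730: truthful payoff €73, deviation payoff €0 → loss €73.
Total loss = €19 + €1 + €84 + €26 + €73 = €203.
Because the price is fixed by the runner-up's bid, deviating from your value can only change a good outcome into a bad one — never the reverse.

€203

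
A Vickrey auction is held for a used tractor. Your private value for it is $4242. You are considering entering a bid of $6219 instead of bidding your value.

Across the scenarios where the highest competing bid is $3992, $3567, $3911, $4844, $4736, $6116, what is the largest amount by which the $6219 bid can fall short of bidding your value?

$3992: same outcome either way → loss $0.
$3567: same outcome either way → loss $0.
$3911: same outcome either way → loss $0.
$4844: truthful gives $0, deviation gives −$602 → loss $602.
$4736: truthful gives $0, deviation gives −$494 → loss $494.
$6116: truthful gives $0, deviation gives −$1874 → loss $1874.
Maximum loss: $1874.

$1874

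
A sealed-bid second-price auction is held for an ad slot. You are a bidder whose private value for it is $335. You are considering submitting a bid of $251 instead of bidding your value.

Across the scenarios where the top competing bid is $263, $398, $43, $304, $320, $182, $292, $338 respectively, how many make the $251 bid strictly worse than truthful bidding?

The deviation hurts exactly when the highest competing bid lies strictly between $251 and $335 — underbidding then forfeits a profitable win.
$263: inside the interval → strictly worse (loss $72).
$398: above both → same outcome either way.
$43: below both → same outcome either way.
$304: inside the interval → strictly worse (loss $31).
$320: inside the interval → strictly worse (loss $15).
$182: below both → same outcome either way.
$292: inside the interval → strictly worse (loss $43).
$338: above both → same outcome either way.
Count: 4.

4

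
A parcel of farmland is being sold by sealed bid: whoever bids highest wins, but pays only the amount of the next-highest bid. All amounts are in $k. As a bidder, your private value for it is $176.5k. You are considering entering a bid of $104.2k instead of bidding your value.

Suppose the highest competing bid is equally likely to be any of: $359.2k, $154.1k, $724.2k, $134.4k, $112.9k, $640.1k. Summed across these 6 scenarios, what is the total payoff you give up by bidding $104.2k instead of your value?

The deviation costs you only when the competing bid falls strictly between $104.2k and $176.5k; elsewhere both bids give the same outcome.
$359.2k: outcomes coincide → loss $0k.
$154.1k: truthful payoff $22.4k, deviation payoff $0k → loss $22.4k.
$724.2k: outcomes coincide → loss $0k.
$134.4k: truthful payoff $42.1k, deviation payoff $0k → loss $42.1k.
$112.9k: truthful payoff $63.6k, deviation payoff $0k → loss $63.6k.
$640.1k: outcomes coincide → loss $0k.
Total loss = $22.4k + $42.1k + $63.6k = $128.1k.

$128.1k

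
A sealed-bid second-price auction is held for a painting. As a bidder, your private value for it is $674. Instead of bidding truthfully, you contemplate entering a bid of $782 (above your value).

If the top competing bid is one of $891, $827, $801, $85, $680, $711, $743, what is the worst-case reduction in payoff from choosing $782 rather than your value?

$891: same outcome either way → loss $0.
$827: same outcome either way → loss $0.
$801: same outcome either way → loss $0.
$85: same outcome either way → loss $0.
$680: truthful gives $0, deviation gives −$6 → loss $6.
$711: truthful gives $0, deviation gives −$37 → loss $37.
$743: truthful gives $0, deviation gives −$69 → loss $69.
Maximum loss: $69.

$69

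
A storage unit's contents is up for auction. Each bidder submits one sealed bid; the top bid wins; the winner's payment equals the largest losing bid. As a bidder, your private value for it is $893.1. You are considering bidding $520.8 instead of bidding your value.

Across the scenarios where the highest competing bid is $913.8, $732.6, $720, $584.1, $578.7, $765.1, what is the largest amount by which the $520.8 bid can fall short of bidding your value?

$913.8: same outcome either way → loss $0.
$732.6: truthful gives $160.5, deviation gives $0 → loss $160.5.
$720: truthful gives $173.1, deviation gives $0 → loss $173.1.
$584.1: truthful gives $309, deviation gives $0 → loss $309.
$578.7: truthful gives $314.4, deviation gives $0 → loss $314.4.
$765.1: truthful gives $128, deviation gives $0 → loss $128.
Maximum loss: $314.4.

$314.4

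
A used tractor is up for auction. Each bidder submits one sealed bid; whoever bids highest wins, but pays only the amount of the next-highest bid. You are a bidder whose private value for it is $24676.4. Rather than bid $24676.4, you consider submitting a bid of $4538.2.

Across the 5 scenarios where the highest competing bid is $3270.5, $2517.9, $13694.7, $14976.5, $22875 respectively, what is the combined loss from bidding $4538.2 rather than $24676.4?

$22483

The deviation costs you only when the competing bid falls strictly between $4538.2 and $24676.4; elsewhere both bids give the same outcome.
$3270.5: outcomes coincide → loss $0.
$2517.9: outcomes coincide → loss $0.
$13694.7: truthful payoff $10981.7, deviation payoff $0 → loss $10981.7.
$14976.5: truthful payoff $9699.9, deviation payoff $0 → loss $9699.9.
$22875: truthful payoff $1801.4, deviation payoff $0 → loss $1801.4.
Total loss = $10981.7 + $9699.9 + $1801.4 = $22483.
Because the price is fixed by the runner-up's bid, deviating from your value can only change a good outcome into a bad one — never the reverse.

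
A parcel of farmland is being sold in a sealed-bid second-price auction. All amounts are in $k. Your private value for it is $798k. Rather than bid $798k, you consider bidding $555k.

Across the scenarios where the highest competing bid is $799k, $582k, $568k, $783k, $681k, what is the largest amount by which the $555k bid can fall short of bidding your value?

$799k: same outcome either way → loss $0k.
$582k: truthful gives $216k, deviation gives $0k → loss $216k.
$568k: truthful gives $230k, deviation gives $0k → loss $230k.
$783k: truthful gives $15k, deviation gives $0k → loss $15k.
$681k: truthful gives $117k, deviation gives $0k → loss $117k.
Maximum loss: $230k.

$230k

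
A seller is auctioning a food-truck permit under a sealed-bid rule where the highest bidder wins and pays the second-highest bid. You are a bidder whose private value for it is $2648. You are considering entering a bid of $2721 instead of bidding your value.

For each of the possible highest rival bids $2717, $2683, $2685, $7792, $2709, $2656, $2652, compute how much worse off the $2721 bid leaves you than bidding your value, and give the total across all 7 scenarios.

$214

The deviation costs you only when the competing bid falls strictly between $2648 and $2721; elsewhere both bids give the same outcome.
$2717: truthful payoff $0, deviation payoff −$69 → loss $69.
$2683: truthful payoff $0, deviation payoff −$35 → loss $35.
$2685: truthful payoff $0, deviation payoff −$37 → loss $37.
$7792: outcomes coincide → loss $0.
$2709: truthful payoff $0, deviation payoff −$61 → loss $61.
$2656: truthful payoff $0, deviation payoff −$8 → loss $8.
$2652: truthful payoff $0, deviation payoff −$4 → loss $4.
Total loss = $69 + $35 + $37 + $61 + $8 + $4 = $214.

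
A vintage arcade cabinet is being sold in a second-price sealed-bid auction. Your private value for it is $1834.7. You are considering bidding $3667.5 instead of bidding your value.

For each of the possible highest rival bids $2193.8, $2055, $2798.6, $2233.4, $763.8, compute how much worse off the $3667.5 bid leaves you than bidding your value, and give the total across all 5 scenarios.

$1942

The deviation costs you only when the competing bid falls strictly between $1834.7 and $3667.5; elsewhere both bids give the same outcome.
$2193.8: truthful payoff $0, deviation payoff −$359.1 → loss $359.1.
$2055: truthful payoff $0, deviation payoff −$220.3 → loss $220.3.
$2798.6: truthful payoff $0, deviation payoff −$963.9 → loss $963.9.
$2233.4: truthful payoff $0, deviation payoff −$398.7 → loss $398.7.
$763.8: outcomes coincide → loss $0.
Total loss = $359.1 + $220.3 + $963.9 + $398.7 = $1942.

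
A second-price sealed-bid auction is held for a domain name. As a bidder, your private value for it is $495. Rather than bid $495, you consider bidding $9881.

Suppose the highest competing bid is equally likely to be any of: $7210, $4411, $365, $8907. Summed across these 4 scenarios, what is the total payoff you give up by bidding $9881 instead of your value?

The deviation costs you only when the competing bid falls strictly between $495 and $9881; elsewhere both bids give the same outcome.
$7210: truthful payoff $0, deviation payoff −$6715 → loss $6715.
$4411: truthful payoff $0, deviation payoff −$3916 → loss $3916.
$365: outcomes coincide → loss $0.
$8907: truthful payoff $0, deviation payoff −$8412 → loss $8412.
Total loss = $6715 + $3916 + $8412 = $19043.
In a second-price auction your bid sets only whether you win, not what you pay, so bidding your true value is weakly dominant.

$19043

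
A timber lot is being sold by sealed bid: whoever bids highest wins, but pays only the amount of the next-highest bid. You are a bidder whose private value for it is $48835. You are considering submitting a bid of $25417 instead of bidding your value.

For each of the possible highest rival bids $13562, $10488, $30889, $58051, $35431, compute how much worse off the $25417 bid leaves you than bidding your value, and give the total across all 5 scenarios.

$31350

The deviation costs you only when the competing bid falls strictly between $25417 and $48835; elsewhere both bids give the same outcome.
$13562: outcomes coincide → loss $0.
$10488: outcomes coincide → loss $0.
$30889: truthful payoff $17946, deviation payoff $0 → loss $17946.
$58051: outcomes coincide → loss $0.
$35431: truthful payoff $13404, deviation payoff $0 → loss $13404.
Total loss = $17946 + $13404 = $31350.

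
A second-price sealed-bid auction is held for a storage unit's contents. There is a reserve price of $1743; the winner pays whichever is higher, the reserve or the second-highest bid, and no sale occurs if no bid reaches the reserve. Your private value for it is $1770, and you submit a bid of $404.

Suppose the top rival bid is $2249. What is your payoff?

$0

Your bid $404 is below the highest competing bid $2249, so you lose. Payoff $0.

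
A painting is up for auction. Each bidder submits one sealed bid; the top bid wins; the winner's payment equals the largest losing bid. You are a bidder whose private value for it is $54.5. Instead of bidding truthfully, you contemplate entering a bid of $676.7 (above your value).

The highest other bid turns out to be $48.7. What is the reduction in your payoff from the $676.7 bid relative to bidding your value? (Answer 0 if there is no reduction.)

$0

Bidding your value $54.5: you win (since $54.5 > $48.7) and pay $48.7. Payoff $5.8.
Bidding $676.7: you win and pay $48.7. Payoff $54.5 − $48.7 = $5.8.
Difference = $5.8 − $5.8 = $0; both bids lead to the same outcome because the competing bid is below both your value and your alternative bid.
In a second-price auction your bid sets only whether you win, not what you pay, so bidding your true value is weakly dominant.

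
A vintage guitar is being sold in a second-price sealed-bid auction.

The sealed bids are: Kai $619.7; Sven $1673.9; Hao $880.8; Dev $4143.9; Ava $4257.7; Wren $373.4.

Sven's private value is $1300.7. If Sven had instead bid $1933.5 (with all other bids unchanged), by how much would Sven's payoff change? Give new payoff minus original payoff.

The highest bid among the other bidders is $4257.7; Sven's bid doesn't change that.
Original bid $1673.9: Sven is not highest (top rival bid is $4257.7); payoff $0.
Alternative bid $1933.5: Sven is not highest (top rival bid is $4257.7); payoff $0.
Change in payoff = $0 − ($0) = $0.

$0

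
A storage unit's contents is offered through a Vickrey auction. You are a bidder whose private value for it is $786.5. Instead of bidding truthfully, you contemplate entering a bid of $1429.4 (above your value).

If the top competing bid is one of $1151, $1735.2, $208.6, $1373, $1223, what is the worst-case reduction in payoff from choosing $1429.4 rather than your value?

$1151: truthful gives $0, deviation gives −$364.5 → loss $364.5.
$1735.2: same outcome either way → loss $0.
$208.6: same outcome either way → loss $0.
$1373: truthful gives $0, deviation gives −$586.5 → loss $586.5.
$1223: truthful gives $0, deviation gives −$436.5 → loss $436.5.
Maximum loss: $586.5.

$586.5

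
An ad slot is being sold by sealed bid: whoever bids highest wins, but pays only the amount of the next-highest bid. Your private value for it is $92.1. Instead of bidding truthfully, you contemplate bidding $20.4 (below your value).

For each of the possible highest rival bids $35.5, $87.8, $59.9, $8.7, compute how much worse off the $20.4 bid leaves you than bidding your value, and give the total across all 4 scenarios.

$93.1

The deviation costs you only when the competing bid falls strictly between $20.4 and $92.1; elsewhere both bids give the same outcome.
$35.5: truthful payoff $56.6, deviation payoff $0 → loss $56.6.
$87.8: truthful payoff $4.3, deviation payoff $0 → loss $4.3.
$59.9: truthful payoff $32.2, deviation payoff $0 → loss $32.2.
$8.7: outcomes coincide → loss $0.
Total loss = $56.6 + $4.3 + $32.2 = $93.1.
Truthful bidding weakly dominates here: raising your bid can only win items priced above your value, and lowering it can only forfeit items priced below.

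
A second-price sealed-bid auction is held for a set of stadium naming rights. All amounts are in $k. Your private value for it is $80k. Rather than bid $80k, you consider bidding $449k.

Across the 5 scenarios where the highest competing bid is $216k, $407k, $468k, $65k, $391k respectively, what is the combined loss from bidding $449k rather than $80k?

$774k

The deviation costs you only when the competing bid falls strictly between $80k and $449k; elsewhere both bids give the same outcome.
$216k: truthful payoff $0k, deviation payoff −$136k → loss $136k.
$407k: truthful payoff $0k, deviation payoff −$327k → loss $327k.
$468k: outcomes coincide → loss $0k.
$65k: outcomes coincide → loss $0k.
$391k: truthful payoff $0k, deviation payoff −$311k → loss $311k.
Total loss = $136k + $327k + $311k = $774k.
In a second-price auction your bid sets only whether you win, not what you pay, so bidding your true value is weakly dominant.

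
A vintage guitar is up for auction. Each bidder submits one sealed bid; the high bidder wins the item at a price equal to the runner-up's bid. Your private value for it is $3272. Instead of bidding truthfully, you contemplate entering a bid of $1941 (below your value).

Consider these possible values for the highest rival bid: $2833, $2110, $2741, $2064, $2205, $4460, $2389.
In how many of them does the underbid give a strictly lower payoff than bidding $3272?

6

The deviation hurts exactly when the highest competing bid lies strictly between $1941 and $3272 — underbidding then forfeits a profitable win.
$2833: inside the interval → strictly worse (loss $439).
$2110: inside the interval → strictly worse (loss $1162).
$2741: inside the interval → strictly worse (loss $531).
$2064: inside the interval → strictly worse (loss $1208).
$2205: inside the interval → strictly worse (loss $1067).
$4460: above both → same outcome either way.
$2389: inside the interval → strictly worse (loss $883).
Count: 6.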